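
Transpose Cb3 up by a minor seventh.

Counting seven letter names up from C lands on B.
A minor seventh is 10 semitones; 10 semitones up from Cb3 gives Bbb3.

Bbb3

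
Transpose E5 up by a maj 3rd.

G#5

The third takes the letter from E up to G.
A major third spans 4 semitones, so from E5 the target pitch is G#5.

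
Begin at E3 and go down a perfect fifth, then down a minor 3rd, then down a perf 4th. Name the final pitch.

Down a perfect fifth from E3: A2 (7 semitones down).
A minor third down from A2 is F#2.
Down a perfect fourth from F#2: C#2 (5 semitones down).

C#2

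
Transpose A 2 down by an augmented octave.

For an octave the letter name doesn't change: still A, an octave down.
An augmented octave spans 13 semitones, so from A2 the target pitch is Ab1.

A-flat 1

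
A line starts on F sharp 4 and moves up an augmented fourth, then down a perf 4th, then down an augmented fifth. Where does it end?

F#4 up an augmented fourth → B#4 (6 semitones).
B#4 down a perfect fourth → F##4 (5 semitones).
An augmented fifth down from F##4 is B3.

B 3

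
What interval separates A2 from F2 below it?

M3

Descending from A2 to F2 is the same interval as ascending F2 to A2.
F to A spans three letter names (F-G-A) — that makes it a third of some quality.
The major third spans 4 semitones, and F2 to A2 is exactly 4 semitones — so this is a major third.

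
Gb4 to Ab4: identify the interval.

major second

G to A spans two letter names (G-A), so the interval is some kind of second.
The major second spans 2 semitones, and Gb4 to Ab4 is exactly 2 semitones — so this is a major second.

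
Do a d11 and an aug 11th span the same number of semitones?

16 semitones (diminished eleventh) vs 18 semitones (augmented eleventh): not equal.

No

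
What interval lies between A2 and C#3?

major 3rd

A to C spans three letter names (A-B-C): a third.
Counting semitones, A2→C#3 is 4, which is the major third.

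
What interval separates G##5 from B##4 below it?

minor 6th

Descending from G##5 to B##4 is the same interval as ascending B##4 to G##5.
B to G spans six letter names (B-C-D-E-F-G), so the interval is some kind of sixth.
At 8 semitones, B##4→G##5 falls one short of a major sixth: minor.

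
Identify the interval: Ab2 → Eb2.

Descending from Ab2 to Eb2 is the same interval as ascending Eb2 to Ab2.
E to A spans four letter names (E-F-G-A) — that makes it a fourth of some quality.
Eb2 to Ab2 is 5 semitones, matching the perfect fourth exactly, so the quality is perfect.

P4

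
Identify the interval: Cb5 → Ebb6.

C to E spans three letter names (C-D-E), plus an octave: a tenth.
At 15 semitones, Cb5→Ebb6 falls one short of a major tenth: minor.
(Equivalently, a compound minor third: a minor third plus an octave.)

minor tenth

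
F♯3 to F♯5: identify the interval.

F to F is the same letter name, plus 2 octaves, so the interval is some kind of fifteenth.
Counting semitones, F#3→F#5 is 24, which is the perfect fifteenth.
(Equivalently, a compound perfect octave: a perfect octave plus an octave.)

perfect fifteenth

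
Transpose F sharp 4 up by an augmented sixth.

The sixth takes the letter from F up to D.
An augmented sixth is 10 semitones; 10 semitones up from F#4 gives D##5.

D double-sharp 5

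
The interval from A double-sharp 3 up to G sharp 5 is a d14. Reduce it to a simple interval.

d7

Subtracting seven from the interval number removes an octave: 14 − 7 = 7.
So a diminished fourteenth is an octave plus a diminished seventh. The quality is unchanged.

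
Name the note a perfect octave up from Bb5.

Bb6

For an octave the letter name doesn't change: still B, an octave up.
A perfect octave spans 12 semitones, so from Bb5 the target pitch is Bb6.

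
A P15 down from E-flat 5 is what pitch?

E-flat 3

For a fifteenth the letter name doesn't change: still E, two octaves down.
A perfect fifteenth is 24 semitones; 24 semitones down from Eb5 gives Eb3.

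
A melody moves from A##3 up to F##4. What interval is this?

A to F spans six letter names (A-B-C-D-E-F), so the interval is some kind of sixth.
A##3 to F##4 is 8 semitones, a half step short of the major sixth (9), so this is minor.

minor sixth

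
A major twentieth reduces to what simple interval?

M6

Subtracting seven from the interval number removes an octave: 20 − 14 = 6.
Quality carries through unchanged, so the simple form is a major sixth.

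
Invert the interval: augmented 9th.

diminished seventh

First reduce the compound augmented ninth to its simple form, an augmented second.
Interval numbers invert to sum to nine: 2 + 7 = 9, so a second inverts to a seventh.
Quality inverts too: augmented becomes diminished. That makes the inversion a diminished seventh.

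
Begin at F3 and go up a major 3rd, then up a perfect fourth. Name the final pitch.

Up a major third from F3: A3 (4 semitones up).
Up a perfect fourth from A3: D4 (5 semitones up).

D4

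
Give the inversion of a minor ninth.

First reduce the compound minor ninth to its simple form, a minor second.
Interval numbers invert to sum to nine: 2 + 7 = 9, so a second inverts to a seventh.
Quality inverts too: minor becomes major. That makes the inversion a major seventh.

major 7th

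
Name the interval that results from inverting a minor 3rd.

major sixth

The rule of nine gives the new number: 9 − 3 = 6, so a third becomes a sixth.
The quality also flips — minor becomes major — giving a major sixth.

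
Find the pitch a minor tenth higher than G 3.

Counting three letter names plus an octave up from G lands on B.
A minor tenth spans 15 semitones, so from G3 the target pitch is Bb4.

B-flat 4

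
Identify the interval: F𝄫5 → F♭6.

F to F is the same letter name, plus an octave — that makes it an octave of some quality.
Fbb5 to Fb6 spans 13 semitones — one semitone wider than the perfect octave (12) — giving an augmented octave.

augmented 8th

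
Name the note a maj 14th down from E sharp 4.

The fourteenth's letter: E down seven letter names plus an octave → F.
A major fourteenth spans 23 semitones, so from E#4 the target pitch is F#2.

F sharp 2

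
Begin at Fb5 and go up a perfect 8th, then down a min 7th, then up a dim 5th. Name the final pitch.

Dbb6

A perfect octave up from Fb5 is Fb6.
A minor seventh down from Fb6 is Gb5.
Gb5 up a diminished fifth → Dbb6 (6 semitones).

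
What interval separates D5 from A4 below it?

Descending from D5 to A4 is the same interval as ascending A4 to D5.
A to D spans four letter names (A-B-C-D): a fourth.
A4 to D5 is 5 semitones, matching the perfect fourth exactly, so the quality is perfect.

P4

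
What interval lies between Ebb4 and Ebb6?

perfect fifteenth

E to E is the same letter name, plus 2 octaves: a fifteenth.
Counting semitones, Ebb4→Ebb6 is 24, which is the perfect fifteenth.
(Equivalently, a compound perfect octave: a perfect octave plus an octave.)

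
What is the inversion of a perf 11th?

perfect fifth

First reduce the compound perfect eleventh to its simple form, a perfect fourth.
Inverted interval numbers add to nine, so a fourth pairs with a fifth (4 + 5 = 9).
The quality also flips — perfect stays perfect — giving a perfect fifth.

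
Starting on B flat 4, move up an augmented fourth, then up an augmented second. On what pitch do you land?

Up an augmented fourth from Bb4: E5 (6 semitones up).
An augmented second up from E5 is F##5.

F double-sharp 5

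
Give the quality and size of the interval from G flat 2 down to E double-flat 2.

major third

Descending from Gb2 to Ebb2 is the same interval as ascending Ebb2 to Gb2.
E to G spans three letter names (E-F-G): a third.
Counting semitones, Ebb2→Gb2 is 4, which is the major third.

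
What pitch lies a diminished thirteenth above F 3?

D double-flat 5

The thirteenth's letter: F up six letter names plus an octave → D.
Moving 19 semitones up from F3 (the size of a diminished thirteenth) reaches Dbb5.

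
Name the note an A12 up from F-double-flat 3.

The twelfth's letter: F up five letter names plus an octave → C.
Moving 20 semitones up from Fbb3 (the size of an augmented twelfth) reaches Cb5.

C-flat 5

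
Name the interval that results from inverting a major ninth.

First reduce the compound major ninth to its simple form, a major second.
Interval numbers invert to sum to nine: 2 + 7 = 9, so a second inverts to a seventh.
Quality inverts too: major becomes minor. That makes the inversion a minor seventh.

minor 7th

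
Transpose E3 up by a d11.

The eleventh's letter: E up four letter names plus an octave → A.
A diminished eleventh spans 16 semitones, so from E3 the target pitch is Ab4.

Ab4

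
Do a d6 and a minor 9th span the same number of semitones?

A diminished sixth spans 7 semitones; a minor ninth spans 13 semitones. They differ by 6.

No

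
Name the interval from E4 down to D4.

major second

Descending from E4 to D4 is the same interval as ascending D4 to E4.
D to E spans two letter names (D-E): a second.
The major second spans 2 semitones, and D4 to E4 is exactly 2 semitones — so this is a major second.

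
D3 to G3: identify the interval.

D to G spans four letter names (D-E-F-G): a fourth.
The perfect fourth spans 5 semitones, and D3 to G3 is exactly 5 semitones — so this is a perfect fourth.

perfect fourth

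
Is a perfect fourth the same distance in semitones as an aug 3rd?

Both span 5 semitones: a perfect fourth and an augmented third are the same chromatic distance.

Yes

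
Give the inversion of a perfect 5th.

Inverted interval numbers add to nine, so a fifth pairs with a fourth (5 + 4 = 9).
The quality also flips — perfect stays perfect — giving a perfect fourth.

perfect fourth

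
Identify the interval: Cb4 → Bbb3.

major second

Descending from Cb4 to Bbb3 is the same interval as ascending Bbb3 to Cb4.
B to C spans two letter names (B-C), so the interval is some kind of second.
The major second spans 2 semitones, and Bbb3 to Cb4 is exactly 2 semitones — so this is a major second.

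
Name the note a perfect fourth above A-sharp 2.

D-sharp 3

The fourth takes the letter from A up to D.
A perfect fourth spans 5 semitones, so from A#2 the target pitch is D#3.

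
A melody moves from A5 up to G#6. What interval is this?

A to G spans seven letter names (A-B-C-D-E-F-G), so the interval is some kind of seventh.
A5 to G#6 is 11 semitones, matching the major seventh exactly, so the quality is major.

major 7th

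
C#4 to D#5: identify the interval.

major ninth

C to D spans two letter names (C-D), plus an octave: a ninth.
Counting semitones, C#4→D#5 is 14, which is the major ninth.
(Equivalently, a compound major second: a major second plus an octave.)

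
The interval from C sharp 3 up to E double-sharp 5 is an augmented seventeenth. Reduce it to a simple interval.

Subtracting seven from the interval number removes an octave: 17 − 14 = 3.
That makes an augmented seventeenth a compound augmented third — 2 octaves plus an augmented third.

augmented third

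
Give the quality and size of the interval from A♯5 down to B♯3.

Descending from A#5 to B#3 is the same interval as ascending B#3 to A#5.
B to A spans seven letter names (B-C-D-E-F-G-A), plus an octave: a fourteenth.
At 22 semitones, B#3→A#5 falls one short of a major fourteenth: minor.
(Equivalently, a compound minor seventh: a minor seventh plus an octave.)

minor fourteenth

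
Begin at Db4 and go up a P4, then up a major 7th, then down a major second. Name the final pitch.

A perfect fourth up from Db4 is Gb4.
Gb4 up a major seventh → F5 (11 semitones).
Down a major second from F5: Eb5 (2 semitones down).

Eb5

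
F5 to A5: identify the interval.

F to A spans three letter names (F-G-A), so the interval is some kind of third.
Counting semitones, F5→A5 is 4, which is the major third.

major third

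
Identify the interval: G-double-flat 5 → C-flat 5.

Descending from Gbb5 to Cb5 is the same interval as ascending Cb5 to Gbb5.
C to G spans five letter names (C-D-E-F-G) — that makes it a fifth of some quality.
Cb5 to Gbb5 spans 6 semitones — one semitone narrower than the perfect fifth (7) — giving a diminished fifth.

d5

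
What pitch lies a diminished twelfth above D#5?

Five letters up from D (plus an octave) reaches A.
A diminished twelfth spans 18 semitones, so from D#5 the target pitch is A6.

A6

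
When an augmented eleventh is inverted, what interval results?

First reduce the compound augmented eleventh to its simple form, an augmented fourth.
The rule of nine gives the new number: 9 − 4 = 5, so a fourth becomes a fifth.
The quality also flips — augmented becomes diminished — giving a diminished fifth.

diminished 5th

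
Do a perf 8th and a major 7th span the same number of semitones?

A perfect octave is 12 semitones but a major seventh is 11 semitones — different sizes.

No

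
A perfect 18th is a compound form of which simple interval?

P4

Subtracting seven from the interval number removes an octave: 18 − 14 = 4.
So a perfect eighteenth is 2 octaves plus a perfect fourth. The quality is unchanged.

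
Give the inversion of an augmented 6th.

Inverted interval numbers add to nine, so a sixth pairs with a third (6 + 3 = 9).
And augmented becomes diminished under inversion, so we get a diminished third.

diminished 3rd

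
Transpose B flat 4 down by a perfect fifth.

E flat 4

Counting five letter names down from B lands on E.
Moving 7 semitones down from Bb4 (the size of a perfect fifth) reaches Eb4.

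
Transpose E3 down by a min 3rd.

The third takes the letter from E down to C.
Moving 3 semitones down from E3 (the size of a minor third) reaches C#3.

C#3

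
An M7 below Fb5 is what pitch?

Counting seven letter names down from F lands on G.
Moving 11 semitones down from Fb5 (the size of a major seventh) reaches Gbb4.

Gbb4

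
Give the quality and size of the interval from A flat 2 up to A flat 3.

perfect octave

A to A is the same letter name, plus an octave: an octave.
The perfect octave spans 12 semitones, and Ab2 to Ab3 is exactly 12 semitones — so this is a perfect octave.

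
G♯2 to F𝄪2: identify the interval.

Descending from G#2 to F##2 is the same interval as ascending F##2 to G#2.
F to G spans two letter names (F-G): a second.
A major second would be 2 semitones, but F##2 to G#2 is 1 — one semitone narrower, making it a minor second.

minor second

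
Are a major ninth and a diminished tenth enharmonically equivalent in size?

A major ninth = 14 semitones = a diminished tenth; enharmonically equal.

Yes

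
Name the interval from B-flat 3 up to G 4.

B to G spans six letter names (B-C-D-E-F-G): a sixth.
Bb3 to G4 is 9 semitones, matching the major sixth exactly, so the quality is major.

major 6th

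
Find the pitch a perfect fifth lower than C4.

The fifth takes the letter from C down to F.
A perfect fifth is 7 semitones; 7 semitones down from C4 gives F3.

F3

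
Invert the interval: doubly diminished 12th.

First reduce the compound doubly diminished twelfth to its simple form, a doubly diminished fifth.
The rule of nine gives the new number: 9 − 5 = 4, so a fifth becomes a fourth.
And doubly diminished becomes doubly augmented under inversion, so we get a doubly augmented fourth.

doubly augmented 4th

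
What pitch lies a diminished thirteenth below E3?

Counting six letter names plus an octave down from E lands on G.
Moving 19 semitones down from E3 (the size of a diminished thirteenth) reaches G##1.

G##1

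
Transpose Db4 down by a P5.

The fifth takes the letter from D down to G.
A perfect fifth spans 7 semitones, so from Db4 the target pitch is Gb3.

Gb3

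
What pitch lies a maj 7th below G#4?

A3

The seventh takes the letter from G down to A.
A major seventh is 11 semitones; 11 semitones down from G#4 gives A3.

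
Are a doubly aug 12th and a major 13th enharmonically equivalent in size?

Both span 21 semitones: a doubly augmented twelfth and a major thirteenth are the same chromatic distance.

Yes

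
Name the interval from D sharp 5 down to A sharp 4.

perfect 4th

Descending from D#5 to A#4 is the same interval as ascending A#4 to D#5.
A to D spans four letter names (A-B-C-D) — that makes it a fourth of some quality.
The perfect fourth spans 5 semitones, and A#4 to D#5 is exactly 5 semitones — so this is a perfect fourth.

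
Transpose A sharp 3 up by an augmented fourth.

The fourth takes the letter from A up to D.
Moving 6 semitones up from A#3 (the size of an augmented fourth) reaches D##4.

D double-sharp 4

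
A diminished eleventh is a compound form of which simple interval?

d4

Each octave removed subtracts seven from the number: 11 − 7 = 4.
That makes a diminished eleventh a compound diminished fourth — an octave plus a diminished fourth.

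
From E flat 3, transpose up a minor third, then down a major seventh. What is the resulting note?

A double-flat 2

Eb3 up a minor third → Gb3 (3 semitones).
Down a major seventh from Gb3: Abb2 (11 semitones down).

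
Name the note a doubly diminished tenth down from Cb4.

A#2

Three letters down from C (plus an octave) reaches A.
A doubly diminished tenth spans 13 semitones, so from Cb4 the target pitch is A#2.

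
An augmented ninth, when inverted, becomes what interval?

First reduce the compound augmented ninth to its simple form, an augmented second.
The rule of nine gives the new number: 9 − 2 = 7, so a second becomes a seventh.
And augmented becomes diminished under inversion, so we get a diminished seventh.

diminished seventh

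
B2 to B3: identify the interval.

P8

B to B is the same letter name, plus an octave: an octave.
B2 to B3 is 12 semitones, matching the perfect octave exactly, so the quality is perfect.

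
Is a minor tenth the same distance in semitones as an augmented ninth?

Yes

A minor tenth spans 15 semitones, and an augmented ninth also spans 15 semitones — they're enharmonic.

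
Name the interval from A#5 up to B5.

m2

A to B spans two letter names (A-B): a second.
At 1 semitone, A#5→B5 falls one short of a major second: minor.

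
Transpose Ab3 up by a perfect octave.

Ab4

An octave keeps the letter name A, an octave up from A.
A perfect octave spans 12 semitones, so from Ab3 the target pitch is Ab4.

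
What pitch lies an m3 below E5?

Counting three letter names down from E lands on C.
A minor third is 3 semitones; 3 semitones down from E5 gives C#5.

C#5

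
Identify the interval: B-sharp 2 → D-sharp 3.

minor third

B to D spans three letter names (B-C-D), so the interval is some kind of third.
At 3 semitones, B#2→D#3 falls one short of a major third: minor.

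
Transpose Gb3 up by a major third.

Bb3

The third takes the letter from G up to B.
A major third is 4 semitones; 4 semitones up from Gb3 gives Bb3.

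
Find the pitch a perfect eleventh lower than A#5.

Counting four letter names plus an octave down from A lands on E.
Moving 17 semitones down from A#5 (the size of a perfect eleventh) reaches E#4.

E#4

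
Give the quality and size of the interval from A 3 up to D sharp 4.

A to D spans four letter names (A-B-C-D) — that makes it a fourth of some quality.
The perfect fourth is 5 semitones; here we have 6, one semitone wider: augmented.

A4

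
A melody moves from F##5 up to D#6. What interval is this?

F to D spans six letter names (F-G-A-B-C-D) — that makes it a sixth of some quality.
A major sixth would be 9 semitones, but F##5 to D#6 is 8 — one semitone narrower, making it a minor sixth.

minor sixth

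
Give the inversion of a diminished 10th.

augmented 6th

First reduce the compound diminished tenth to its simple form, a diminished third.
Interval numbers invert to sum to nine: 3 + 6 = 9, so a third inverts to a sixth.
The quality also flips — diminished becomes augmented — giving an augmented sixth.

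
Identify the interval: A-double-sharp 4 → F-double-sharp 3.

major 10th

Descending from A##4 to F##3 is the same interval as ascending F##3 to A##4.
F to A spans three letter names (F-G-A), plus an octave — that makes it a tenth of some quality.
Counting semitones, F##3→A##4 is 16, which is the major tenth.
(Equivalently, a compound major third: a major third plus an octave.)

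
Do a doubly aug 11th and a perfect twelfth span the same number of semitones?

Both span 19 semitones: a doubly augmented eleventh and a perfect twelfth are the same chromatic distance.

Yes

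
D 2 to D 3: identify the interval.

D to D is the same letter name, plus an octave, so the interval is some kind of octave.
D2 to D3 is 12 semitones, matching the perfect octave exactly, so the quality is perfect.

P8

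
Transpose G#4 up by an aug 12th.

The twelfth's letter: G up five letter names plus an octave → D.
Moving 20 semitones up from G#4 (the size of an augmented twelfth) reaches D##6.

D##6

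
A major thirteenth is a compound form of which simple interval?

Subtracting seven from the interval number removes an octave: 13 − 7 = 6.
Quality carries through unchanged, so the simple form is a major sixth.

major 6th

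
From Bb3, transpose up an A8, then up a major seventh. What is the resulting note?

Bb3 up an augmented octave → B4 (13 semitones).
Up a major seventh from B4: A#5 (11 semitones up).

A#5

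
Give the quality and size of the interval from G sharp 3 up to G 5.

G to G is the same letter name, plus 2 octaves: a fifteenth.
A perfect fifteenth would be 24 semitones; G#3 to G5 is 23, one semitone narrower, so the interval is diminished.
(Equivalently, a compound diminished octave: a diminished octave plus an octave.)

diminished fifteenth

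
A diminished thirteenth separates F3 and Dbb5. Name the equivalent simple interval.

diminished 6th

Take out an octave (7 from the number): 13 − 7 = 6.
Quality carries through unchanged, so the simple form is a diminished sixth.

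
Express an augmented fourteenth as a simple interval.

A7

Take out an octave (7 from the number): 14 − 7 = 7.
Quality carries through unchanged, so the simple form is an augmented seventh.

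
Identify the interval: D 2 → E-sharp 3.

A9

D to E spans two letter names (D-E), plus an octave, so the interval is some kind of ninth.
The major ninth is 14 semitones; here we have 15, one semitone wider: augmented.
(Equivalently, a compound augmented second: an augmented second plus an octave.)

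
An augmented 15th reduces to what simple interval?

Each octave removed subtracts seven from the number: 15 − 7 = 8.
Quality carries through unchanged, so the simple form is an augmented octave.

augmented octave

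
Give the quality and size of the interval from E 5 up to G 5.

minor third

E to G spans three letter names (E-F-G) — that makes it a third of some quality.
E5 to G5 is 3 semitones, a half step short of the major third (4), so this is minor.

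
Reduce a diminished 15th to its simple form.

diminished 8th

Each octave removed subtracts seven from the number: 15 − 7 = 8.
Quality carries through unchanged, so the simple form is a diminished octave.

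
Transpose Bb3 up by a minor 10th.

Counting three letter names plus an octave up from B lands on D.
A minor tenth spans 15 semitones, so from Bb3 the target pitch is Db5.

Db5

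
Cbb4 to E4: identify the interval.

C to E spans three letter names (C-D-E), so the interval is some kind of third.
A major third would be 4 semitones; Cbb4 to E4 is 6, two semitones wider, so the interval is doubly augmented.

doubly augmented third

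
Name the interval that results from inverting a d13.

A3

First reduce the compound diminished thirteenth to its simple form, a diminished sixth.
Inverted interval numbers add to nine, so a sixth pairs with a third (6 + 3 = 9).
And diminished becomes augmented under inversion, so we get an augmented third.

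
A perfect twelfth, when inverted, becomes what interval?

perfect fourth

First reduce the compound perfect twelfth to its simple form, a perfect fifth.
Inverted interval numbers add to nine, so a fifth pairs with a fourth (5 + 4 = 9).
The quality also flips — perfect stays perfect — giving a perfect fourth.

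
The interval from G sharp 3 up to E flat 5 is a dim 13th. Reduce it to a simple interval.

Each octave removed subtracts seven from the number: 13 − 7 = 6.
So a diminished thirteenth is an octave plus a diminished sixth. The quality is unchanged.

diminished 6th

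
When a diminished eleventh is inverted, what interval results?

First reduce the compound diminished eleventh to its simple form, a diminished fourth.
The rule of nine gives the new number: 9 − 4 = 5, so a fourth becomes a fifth.
The quality also flips — diminished becomes augmented — giving an augmented fifth.

augmented fifth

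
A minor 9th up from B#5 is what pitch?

Two letters up from B (plus an octave) reaches C.
Moving 13 semitones up from B#5 (the size of a minor ninth) reaches C#7.

C#7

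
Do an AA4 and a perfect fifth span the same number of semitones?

Yes

A doubly augmented fourth spans 7 semitones, and a perfect fifth also spans 7 semitones — they're enharmonic.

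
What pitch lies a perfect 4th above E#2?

A#2

The fourth takes the letter from E up to A.
Moving 5 semitones up from E#2 (the size of a perfect fourth) reaches A#2.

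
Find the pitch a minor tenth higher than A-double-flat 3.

Three letters up from A (plus an octave) reaches C.
A minor tenth spans 15 semitones, so from Abb3 the target pitch is Cbb5.

C-double-flat 5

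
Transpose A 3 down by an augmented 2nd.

G flat 3

The second takes the letter from A down to G.
An augmented second spans 3 semitones, so from A3 the target pitch is Gb3.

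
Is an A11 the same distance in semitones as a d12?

Yes

An augmented eleventh = 18 semitones = a diminished twelfth; enharmonically equal.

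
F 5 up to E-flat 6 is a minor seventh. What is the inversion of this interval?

major 2nd

Inverted interval numbers add to nine, so a seventh pairs with a second (7 + 2 = 9).
And minor becomes major under inversion, so we get a major second.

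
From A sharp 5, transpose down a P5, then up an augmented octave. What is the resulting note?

D double-sharp 6

A perfect fifth down from A#5 is D#5.
Up an augmented octave from D#5: D##6 (13 semitones up).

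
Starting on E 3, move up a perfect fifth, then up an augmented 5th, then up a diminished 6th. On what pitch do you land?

D 5

A perfect fifth up from E3 is B3.
Up an augmented fifth from B3: F##4 (8 semitones up).
F##4 up a diminished sixth → D5 (7 semitones).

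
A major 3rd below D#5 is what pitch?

Counting three letter names down from D lands on B.
A major third is 4 semitones; 4 semitones down from D#5 gives B4.

B4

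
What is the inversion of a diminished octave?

A1

Inverted interval numbers add to nine, so an octave pairs with a unison (8 + 1 = 9).
And diminished becomes augmented under inversion, so we get an augmented unison.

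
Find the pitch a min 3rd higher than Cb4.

Three letter names up from C: E.
A minor third spans 3 semitones, so from Cb4 the target pitch is Ebb4.

Ebb4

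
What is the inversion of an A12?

diminished fourth

First reduce the compound augmented twelfth to its simple form, an augmented fifth.
Interval numbers invert to sum to nine: 5 + 4 = 9, so a fifth inverts to a fourth.
And augmented becomes diminished under inversion, so we get a diminished fourth.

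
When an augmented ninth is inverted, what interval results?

First reduce the compound augmented ninth to its simple form, an augmented second.
The rule of nine gives the new number: 9 − 2 = 7, so a second becomes a seventh.
The quality also flips — augmented becomes diminished — giving a diminished seventh.

diminished 7th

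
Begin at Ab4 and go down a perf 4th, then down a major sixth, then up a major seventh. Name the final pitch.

F4

Down a perfect fourth from Ab4: Eb4 (5 semitones down).
Down a major sixth from Eb4: Gb3 (9 semitones down).
A major seventh up from Gb3 is F4.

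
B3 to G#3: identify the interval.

Descending from B3 to G#3 is the same interval as ascending G#3 to B3.
G to B spans three letter names (G-A-B), so the interval is some kind of third.
At 3 semitones, G#3→B3 falls one short of a major third: minor.

minor 3rd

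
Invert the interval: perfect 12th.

perfect fourth

First reduce the compound perfect twelfth to its simple form, a perfect fifth.
Inverted interval numbers add to nine, so a fifth pairs with a fourth (5 + 4 = 9).
The quality also flips — perfect stays perfect — giving a perfect fourth.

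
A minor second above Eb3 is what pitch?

Counting two letter names up from E lands on F.
Moving 1 semitone up from Eb3 (the size of a minor second) reaches Fb3.

Fb3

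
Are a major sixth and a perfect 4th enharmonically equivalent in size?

No

A major sixth spans 9 semitones; a perfect fourth spans 5 semitones. They differ by 4.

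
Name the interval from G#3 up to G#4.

perfect octave

G to G is the same letter name, plus an octave: an octave.
Counting semitones, G#3→G#4 is 12, which is the perfect octave.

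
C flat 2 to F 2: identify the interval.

C to F spans four letter names (C-D-E-F), so the interval is some kind of fourth.
The perfect fourth is 5 semitones; here we have 6, one semitone wider: augmented.

augmented 4th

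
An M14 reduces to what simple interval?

Each octave removed subtracts seven from the number: 14 − 7 = 7.
Quality carries through unchanged, so the simple form is a major seventh.

major seventh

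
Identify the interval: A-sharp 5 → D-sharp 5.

P5

Descending from A#5 to D#5 is the same interval as ascending D#5 to A#5.
D to A spans five letter names (D-E-F-G-A) — that makes it a fifth of some quality.
Counting semitones, D#5→A#5 is 7, which is the perfect fifth.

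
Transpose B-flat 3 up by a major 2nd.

Counting two letter names up from B lands on C.
A major second is 2 semitones; 2 semitones up from Bb3 gives C4.

C 4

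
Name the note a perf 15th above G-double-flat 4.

G-double-flat 6

A fifteenth keeps the letter name G, two octaves up from G.
Moving 24 semitones up from Gbb4 (the size of a perfect fifteenth) reaches Gbb6.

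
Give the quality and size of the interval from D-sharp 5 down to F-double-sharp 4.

minor 6th

Descending from D#5 to F##4 is the same interval as ascending F##4 to D#5.
F to D spans six letter names (F-G-A-B-C-D) — that makes it a sixth of some quality.
At 8 semitones, F##4→D#5 falls one short of a major sixth: minor.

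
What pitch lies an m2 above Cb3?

The second takes the letter from C up to D.
A minor second is 1 semitone; 1 semitone up from Cb3 gives Dbb3.

Dbb3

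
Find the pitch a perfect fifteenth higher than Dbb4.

For a fifteenth the letter name doesn't change: still D, two octaves up.
Moving 24 semitones up from Dbb4 (the size of a perfect fifteenth) reaches Dbb6.

Dbb6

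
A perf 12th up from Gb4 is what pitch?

Db6

Counting five letter names plus an octave up from G lands on D.
Moving 19 semitones up from Gb4 (the size of a perfect twelfth) reaches Db6.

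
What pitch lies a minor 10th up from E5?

The tenth's letter: E up three letter names plus an octave → G.
A minor tenth is 15 semitones; 15 semitones up from E5 gives G6.

G6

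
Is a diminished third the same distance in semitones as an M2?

Both span 2 semitones: a diminished third and a major second are the same chromatic distance.

Yes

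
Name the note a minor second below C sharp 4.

B sharp 3

Counting two letter names down from C lands on B.
Moving 1 semitone down from C#4 (the size of a minor second) reaches B#3.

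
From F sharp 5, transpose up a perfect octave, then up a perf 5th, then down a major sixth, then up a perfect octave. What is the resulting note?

Up a perfect octave from F#5: F#6 (12 semitones up).
F#6 up a perfect fifth → C#7 (7 semitones).
C#7 down a major sixth → E6 (9 semitones).
Up a perfect octave from E6: E7 (12 semitones up).

E 7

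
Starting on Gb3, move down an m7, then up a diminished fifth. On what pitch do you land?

Ebb3

Down a minor seventh from Gb3: Ab2 (10 semitones down).
A diminished fifth up from Ab2 is Ebb3.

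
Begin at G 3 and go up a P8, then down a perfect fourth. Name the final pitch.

A perfect octave up from G3 is G4.
G4 down a perfect fourth → D4 (5 semitones).

D 4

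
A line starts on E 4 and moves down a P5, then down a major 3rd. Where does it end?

F 3

E4 down a perfect fifth → A3 (7 semitones).
Down a major third from A3: F3 (4 semitones down).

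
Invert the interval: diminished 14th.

augmented second

First reduce the compound diminished fourteenth to its simple form, a diminished seventh.
The rule of nine gives the new number: 9 − 7 = 2, so a seventh becomes a second.
And diminished becomes augmented under inversion, so we get an augmented second.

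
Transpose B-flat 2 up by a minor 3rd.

D-flat 3

The third takes the letter from B up to D.
A minor third is 3 semitones; 3 semitones up from Bb2 gives Db3.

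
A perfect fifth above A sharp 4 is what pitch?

The fifth takes the letter from A up to E.
Moving 7 semitones up from A#4 (the size of a perfect fifth) reaches E#5.

E sharp 5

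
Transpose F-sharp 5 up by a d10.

Counting three letter names plus an octave up from F lands on A.
A diminished tenth spans 14 semitones, so from F#5 the target pitch is Ab6.

A-flat 6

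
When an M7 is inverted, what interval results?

The rule of nine gives the new number: 9 − 7 = 2, so a seventh becomes a second.
Quality inverts too: major becomes minor. That makes the inversion a minor second.

minor second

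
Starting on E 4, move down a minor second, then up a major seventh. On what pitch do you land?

Down a minor second from E4: D#4 (1 semitone down).
Up a major seventh from D#4: C##5 (11 semitones up).

C double-sharp 5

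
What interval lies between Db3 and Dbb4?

D to D is the same letter name, plus an octave: an octave.
The perfect octave is 12 semitones; here we have 11, one semitone narrower: diminished.

diminished 8th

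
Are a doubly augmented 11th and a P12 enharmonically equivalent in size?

Both span 19 semitones: a doubly augmented eleventh and a perfect twelfth are the same chromatic distance.

Yes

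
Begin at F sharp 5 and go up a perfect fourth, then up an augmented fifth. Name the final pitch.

A perfect fourth up from F#5 is B5.
An augmented fifth up from B5 is F##6.

F double-sharp 6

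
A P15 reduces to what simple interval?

perfect octave

Each octave removed subtracts seven from the number: 15 − 7 = 8.
Quality carries through unchanged, so the simple form is a perfect octave.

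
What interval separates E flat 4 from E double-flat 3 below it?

augmented octave

Descending from Eb4 to Ebb3 is the same interval as ascending Ebb3 to Eb4.
E to E is the same letter name, plus an octave — that makes it an octave of some quality.
The perfect octave is 12 semitones; here we have 13, one semitone wider: augmented.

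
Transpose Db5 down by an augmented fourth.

Abb4

Four letter names down from D: A.
Moving 6 semitones down from Db5 (the size of an augmented fourth) reaches Abb4.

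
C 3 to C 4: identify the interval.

C to C is the same letter name, plus an octave: an octave.
Counting semitones, C3→C4 is 12, which is the perfect octave.

perfect octave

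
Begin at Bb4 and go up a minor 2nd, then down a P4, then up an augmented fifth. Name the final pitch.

D5

A minor second up from Bb4 is Cb5.
Cb5 down a perfect fourth → Gb4 (5 semitones).
Gb4 up an augmented fifth → D5 (8 semitones).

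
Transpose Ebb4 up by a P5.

Bbb4

Counting five letter names up from E lands on B.
A perfect fifth spans 7 semitones, so from Ebb4 the target pitch is Bbb4.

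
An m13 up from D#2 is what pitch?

B3

Counting six letter names plus an octave up from D lands on B.
Moving 20 semitones up from D#2 (the size of a minor thirteenth) reaches B3.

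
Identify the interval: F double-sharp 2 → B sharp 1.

P5

Descending from F##2 to B#1 is the same interval as ascending B#1 to F##2.
B to F spans five letter names (B-C-D-E-F), so the interval is some kind of fifth.
B#1 to F##2 is 7 semitones, matching the perfect fifth exactly, so the quality is perfect.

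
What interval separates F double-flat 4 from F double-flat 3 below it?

perfect octave

Descending from Fbb4 to Fbb3 is the same interval as ascending Fbb3 to Fbb4.
F to F is the same letter name, plus an octave — that makes it an octave of some quality.
Counting semitones, Fbb3→Fbb4 is 12, which is the perfect octave.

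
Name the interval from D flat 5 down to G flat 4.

Descending from Db5 to Gb4 is the same interval as ascending Gb4 to Db5.
G to D spans five letter names (G-A-B-C-D), so the interval is some kind of fifth.
Counting semitones, Gb4→Db5 is 7, which is the perfect fifth.

perfect fifth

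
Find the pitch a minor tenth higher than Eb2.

Gb3

Counting three letter names plus an octave up from E lands on G.
Moving 15 semitones up from Eb2 (the size of a minor tenth) reaches Gb3.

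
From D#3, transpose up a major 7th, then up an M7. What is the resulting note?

Up a major seventh from D#3: C##4 (11 semitones up).
Up a major seventh from C##4: B##4 (11 semitones up).

B##4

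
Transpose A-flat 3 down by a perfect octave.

The letter stays A (same as the start), shifted an octave down.
A perfect octave spans 12 semitones, so from Ab3 the target pitch is Ab2.

A-flat 2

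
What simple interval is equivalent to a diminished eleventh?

d4

Take out an octave (7 from the number): 11 − 7 = 4.
So a diminished eleventh is an octave plus a diminished fourth. The quality is unchanged.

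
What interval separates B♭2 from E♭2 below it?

Descending from Bb2 to Eb2 is the same interval as ascending Eb2 to Bb2.
E to B spans five letter names (E-F-G-A-B) — that makes it a fifth of some quality.
Eb2 to Bb2 is 7 semitones, matching the perfect fifth exactly, so the quality is perfect.

perfect 5th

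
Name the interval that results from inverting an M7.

minor 2nd

Inverted interval numbers add to nine, so a seventh pairs with a second (7 + 2 = 9).
And major becomes minor under inversion, so we get a minor second.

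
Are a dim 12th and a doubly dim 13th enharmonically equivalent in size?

Yes

Both span 18 semitones: a diminished twelfth and a doubly diminished thirteenth are the same chromatic distance.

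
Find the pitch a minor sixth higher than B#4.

Counting six letter names up from B lands on G.
A minor sixth spans 8 semitones, so from B#4 the target pitch is G#5.

G#5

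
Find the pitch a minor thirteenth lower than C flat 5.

Counting six letter names plus an octave down from C lands on E.
A minor thirteenth spans 20 semitones, so from Cb5 the target pitch is Eb3.

E flat 3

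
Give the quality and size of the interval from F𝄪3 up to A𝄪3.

major third

F to A spans three letter names (F-G-A), so the interval is some kind of third.
F##3 to A##3 is 4 semitones, matching the major third exactly, so the quality is major.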